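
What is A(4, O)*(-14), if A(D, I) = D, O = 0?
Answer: -56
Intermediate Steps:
A(4, O)*(-14) = 4*(-14) = -56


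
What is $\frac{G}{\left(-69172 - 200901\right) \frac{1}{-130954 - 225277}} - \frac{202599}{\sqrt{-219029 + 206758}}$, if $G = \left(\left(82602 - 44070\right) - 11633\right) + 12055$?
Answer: $\frac{13876622374}{270073} + \frac{202599 i \sqrt{12271}}{12271} \approx 51381.0 + 1828.9 i$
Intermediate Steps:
$G = 38954$ ($G = \left(38532 - 11633\right) + 12055 = 26899 + 12055 = 38954$)
$\frac{G}{\left(-69172 - 200901\right) \frac{1}{-130954 - 225277}} - \frac{202599}{\sqrt{-219029 + 206758}} = \frac{38954}{\left(-69172 - 200901\right) \frac{1}{-130954 - 225277}} - \frac{202599}{\sqrt{-219029 + 206758}} = \frac{38954}{\left(-270073\right) \frac{1}{-356231}} - \frac{202599}{\sqrt{-12271}} = \frac{38954}{\left(-270073\right) \left(- \frac{1}{356231}\right)} - \frac{202599}{i \sqrt{12271}} = \frac{38954}{\frac{270073}{356231}} - 202599 \left(- \frac{i \sqrt{12271}}{12271}\right) = 38954 \cdot \frac{356231}{270073} + \frac{202599 i \sqrt{12271}}{12271} = \frac{13876622374}{270073} + \frac{202599 i \sqrt{12271}}{12271}$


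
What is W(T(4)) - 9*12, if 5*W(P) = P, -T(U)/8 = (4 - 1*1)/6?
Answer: -544/5 ≈ -108.80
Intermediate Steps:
T(U) = -4 (T(U) = -8*(4 - 1*1)/6 = -8*(4 - 1)/6 = -24/6 = -8*1/2 = -4)
W(P) = P/5
W(T(4)) - 9*12 = (1/5)*(-4) - 9*12 = -4/5 - 108 = -544/5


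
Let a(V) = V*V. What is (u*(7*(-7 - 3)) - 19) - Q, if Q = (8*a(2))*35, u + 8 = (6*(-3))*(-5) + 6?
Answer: -7299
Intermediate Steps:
a(V) = V²
u = 88 (u = -8 + ((6*(-3))*(-5) + 6) = -8 + (-18*(-5) + 6) = -8 + (90 + 6) = -8 + 96 = 88)
Q = 1120 (Q = (8*2²)*35 = (8*4)*35 = 32*35 = 1120)
(u*(7*(-7 - 3)) - 19) - Q = (88*(7*(-7 - 3)) - 19) - 1*1120 = (88*(7*(-10)) - 19) - 1120 = (88*(-70) - 19) - 1120 = (-6160 - 19) - 1120 = -6179 - 1120 = -7299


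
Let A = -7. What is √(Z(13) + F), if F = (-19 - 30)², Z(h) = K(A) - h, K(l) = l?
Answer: √2381 ≈ 48.795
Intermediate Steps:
Z(h) = -7 - h
F = 2401 (F = (-49)² = 2401)
√(Z(13) + F) = √((-7 - 1*13) + 2401) = √((-7 - 13) + 2401) = √(-20 + 2401) = √2381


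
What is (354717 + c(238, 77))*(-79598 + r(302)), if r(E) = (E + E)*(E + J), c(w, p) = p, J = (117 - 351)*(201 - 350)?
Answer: 7508105923956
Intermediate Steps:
J = 34866 (J = -234*(-149) = 34866)
r(E) = 2*E*(34866 + E) (r(E) = (E + E)*(E + 34866) = (2*E)*(34866 + E) = 2*E*(34866 + E))
(354717 + c(238, 77))*(-79598 + r(302)) = (354717 + 77)*(-79598 + 2*302*(34866 + 302)) = 354794*(-79598 + 2*302*35168) = 354794*(-79598 + 21241472) = 354794*21161874 = 7508105923956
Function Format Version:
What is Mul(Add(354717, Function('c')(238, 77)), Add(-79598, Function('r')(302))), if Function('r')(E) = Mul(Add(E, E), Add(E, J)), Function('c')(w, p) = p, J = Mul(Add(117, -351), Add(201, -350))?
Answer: 7508105923956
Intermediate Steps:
J = 34866 (J = Mul(-234, -149) = 34866)
Function('r')(E) = Mul(2, E, Add(34866, E)) (Function('r')(E) = Mul(Add(E, E), Add(E, 34866)) = Mul(Mul(2, E), Add(34866, E)) = Mul(2, E, Add(34866, E)))
Mul(Add(354717, Function('c')(238, 77)), Add(-79598, Function('r')(302))) = Mul(Add(354717, 77), Add(-79598, Mul(2, 302, Add(34866, 302)))) = Mul(354794, Add(-79598, Mul(2, 302, 35168))) = Mul(354794, Add(-79598, 21241472)) = Mul(354794, 21161874) = 7508105923956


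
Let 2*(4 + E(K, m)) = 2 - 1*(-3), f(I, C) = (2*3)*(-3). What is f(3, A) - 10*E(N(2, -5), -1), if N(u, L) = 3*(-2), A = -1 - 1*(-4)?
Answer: -3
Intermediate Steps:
A = 3 (A = -1 + 4 = 3)
N(u, L) = -6
f(I, C) = -18 (f(I, C) = 6*(-3) = -18)
E(K, m) = -3/2 (E(K, m) = -4 + (2 - 1*(-3))/2 = -4 + (2 + 3)/2 = -4 + (½)*5 = -4 + 5/2 = -3/2)
f(3, A) - 10*E(N(2, -5), -1) = -18 - 10*(-3/2) = -18 + 15 = -3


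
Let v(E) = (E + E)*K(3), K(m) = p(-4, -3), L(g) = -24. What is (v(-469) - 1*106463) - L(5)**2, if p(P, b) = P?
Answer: -103287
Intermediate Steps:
K(m) = -4
v(E) = -8*E (v(E) = (E + E)*(-4) = (2*E)*(-4) = -8*E)
(v(-469) - 1*106463) - L(5)**2 = (-8*(-469) - 1*106463) - 1*(-24)**2 = (3752 - 106463) - 1*576 = -102711 - 576 = -103287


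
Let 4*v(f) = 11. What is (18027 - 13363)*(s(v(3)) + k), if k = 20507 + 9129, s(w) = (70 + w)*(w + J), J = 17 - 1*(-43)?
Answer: 319027511/2 ≈ 1.5951e+8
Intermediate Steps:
J = 60 (J = 17 + 43 = 60)
v(f) = 11/4 (v(f) = (1/4)*11 = 11/4)
s(w) = (60 + w)*(70 + w) (s(w) = (70 + w)*(w + 60) = (70 + w)*(60 + w) = (60 + w)*(70 + w))
k = 29636
(18027 - 13363)*(s(v(3)) + k) = (18027 - 13363)*((4200 + (11/4)**2 + 130*(11/4)) + 29636) = 4664*((4200 + 121/16 + 715/2) + 29636) = 4664*(73041/16 + 29636) = 4664*(547217/16) = 319027511/2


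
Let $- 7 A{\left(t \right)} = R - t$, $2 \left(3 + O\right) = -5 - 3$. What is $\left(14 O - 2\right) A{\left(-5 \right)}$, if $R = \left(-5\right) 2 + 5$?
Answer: $0$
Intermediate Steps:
$O = -7$ ($O = -3 + \frac{-5 - 3}{2} = -3 + \frac{1}{2} \left(-8\right) = -3 - 4 = -7$)
$R = -5$ ($R = -10 + 5 = -5$)
$A{\left(t \right)} = \frac{5}{7} + \frac{t}{7}$ ($A{\left(t \right)} = - \frac{-5 - t}{7} = \frac{5}{7} + \frac{t}{7}$)
$\left(14 O - 2\right) A{\left(-5 \right)} = \left(14 \left(-7\right) - 2\right) \left(\frac{5}{7} + \frac{1}{7} \left(-5\right)\right) = \left(-98 - 2\right) \left(\frac{5}{7} - \frac{5}{7}\right) = \left(-100\right) 0 = 0$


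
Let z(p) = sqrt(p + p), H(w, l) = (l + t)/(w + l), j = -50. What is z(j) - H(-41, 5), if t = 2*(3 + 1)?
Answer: 13/36 + 10*I ≈ 0.36111 + 10.0*I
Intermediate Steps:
t = 8 (t = 2*4 = 8)
H(w, l) = (8 + l)/(l + w) (H(w, l) = (l + 8)/(w + l) = (8 + l)/(l + w))
z(p) = sqrt(2)*sqrt(p) (z(p) = sqrt(2*p) = sqrt(2)*sqrt(p))
z(j) - H(-41, 5) = sqrt(2)*sqrt(-50) - (8 + 5)/(5 - 41) = sqrt(2)*(5*I*sqrt(2)) - 13/(-36) = 10*I - (-1)*13/36 = 10*I - 1*(-13/36) = 10*I + 13/36 = 13/36 + 10*I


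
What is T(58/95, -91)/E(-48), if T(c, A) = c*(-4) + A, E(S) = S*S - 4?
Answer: -8877/218500 ≈ -0.040627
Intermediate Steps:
E(S) = -4 + S² (E(S) = S² - 4 = -4 + S²)
T(c, A) = A - 4*c (T(c, A) = -4*c + A = A - 4*c)
T(58/95, -91)/E(-48) = (-91 - 232/95)/(-4 + (-48)²) = (-91 - 232/95)/(-4 + 2304) = (-91 - 4*58/95)/2300 = (-91 - 232/95)*(1/2300) = -8877/95*1/2300 = -8877/218500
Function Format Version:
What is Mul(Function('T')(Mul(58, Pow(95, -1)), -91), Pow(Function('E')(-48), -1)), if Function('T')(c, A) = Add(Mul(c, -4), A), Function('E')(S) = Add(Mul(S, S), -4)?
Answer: Rational(-8877, 218500) ≈ -0.040627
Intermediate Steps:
Function('E')(S) = Add(-4, Pow(S, 2)) (Function('E')(S) = Add(Pow(S, 2), -4) = Add(-4, Pow(S, 2)))
Function('T')(c, A) = Add(A, Mul(-4, c)) (Function('T')(c, A) = Add(Mul(-4, c), A) = Add(A, Mul(-4, c)))
Mul(Function('T')(Mul(58, Pow(95, -1)), -91), Pow(Function('E')(-48), -1)) = Mul(Add(-91, Mul(-4, Mul(58, Pow(95, -1)))), Pow(Add(-4, Pow(-48, 2)), -1)) = Mul(Add(-91, Mul(-4, Mul(58, Rational(1, 95)))), Pow(Add(-4, 2304), -1)) = Mul(Add(-91, Mul(-4, Rational(58, 95))), Pow(2300, -1)) = Mul(Add(-91, Rational(-232, 95)), Rational(1, 2300)) = Mul(Rational(-8877, 95), Rational(1, 2300)) = Rational(-8877, 218500)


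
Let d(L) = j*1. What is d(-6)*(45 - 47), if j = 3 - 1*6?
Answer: 6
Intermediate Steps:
j = -3 (j = 3 - 6 = -3)
d(L) = -3 (d(L) = -3*1 = -3)
d(-6)*(45 - 47) = -3*(45 - 47) = -3*(-2) = 6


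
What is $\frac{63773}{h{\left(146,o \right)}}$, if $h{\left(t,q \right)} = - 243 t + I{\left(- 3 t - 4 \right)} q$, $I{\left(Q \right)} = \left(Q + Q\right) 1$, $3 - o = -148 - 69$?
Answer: $- \frac{63773}{229958} \approx -0.27732$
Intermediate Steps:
$o = 220$ ($o = 3 - \left(-148 - 69\right) = 3 - -217 = 3 + 217 = 220$)
$I{\left(Q \right)} = 2 Q$ ($I{\left(Q \right)} = 2 Q 1 = 2 Q$)
$h{\left(t,q \right)} = - 243 t + q \left(-8 - 6 t\right)$ ($h{\left(t,q \right)} = - 243 t + 2 \left(- 3 t - 4\right) q = - 243 t + 2 \left(-4 - 3 t\right) q = - 243 t + \left(-8 - 6 t\right) q = - 243 t + q \left(-8 - 6 t\right)$)
$\frac{63773}{h{\left(146,o \right)}} = \frac{63773}{\left(-243\right) 146 - 440 \left(4 + 3 \cdot 146\right)} = \frac{63773}{-35478 - 440 \left(4 + 438\right)} = \frac{63773}{-35478 - 440 \cdot 442} = \frac{63773}{-35478 - 194480} = \frac{63773}{-229958} = 63773 \left(- \frac{1}{229958}\right) = - \frac{63773}{229958}$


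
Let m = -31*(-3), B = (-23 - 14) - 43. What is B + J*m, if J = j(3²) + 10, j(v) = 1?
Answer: 943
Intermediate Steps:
B = -80 (B = -37 - 43 = -80)
J = 11 (J = 1 + 10 = 11)
m = 93
B + J*m = -80 + 11*93 = -80 + 1023 = 943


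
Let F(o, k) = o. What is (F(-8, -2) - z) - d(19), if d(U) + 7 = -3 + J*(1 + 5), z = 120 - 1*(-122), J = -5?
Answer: -210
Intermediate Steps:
z = 242 (z = 120 + 122 = 242)
d(U) = -40 (d(U) = -7 + (-3 - 5*(1 + 5)) = -7 + (-3 - 5*6) = -7 + (-3 - 30) = -7 - 33 = -40)
(F(-8, -2) - z) - d(19) = (-8 - 1*242) - 1*(-40) = (-8 - 242) + 40 = -250 + 40 = -210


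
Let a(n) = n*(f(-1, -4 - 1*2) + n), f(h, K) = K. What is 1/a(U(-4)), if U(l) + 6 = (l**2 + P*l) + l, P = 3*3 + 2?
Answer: 1/1672 ≈ 0.00059809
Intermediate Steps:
P = 11 (P = 9 + 2 = 11)
U(l) = -6 + l**2 + 12*l (U(l) = -6 + ((l**2 + 11*l) + l) = -6 + (l**2 + 12*l) = -6 + l**2 + 12*l)
a(n) = n*(-6 + n) (a(n) = n*((-4 - 1*2) + n) = n*((-4 - 2) + n) = n*(-6 + n))
1/a(U(-4)) = 1/((-6 + (-4)**2 + 12*(-4))*(-6 + (-6 + (-4)**2 + 12*(-4)))) = 1/((-6 + 16 - 48)*(-6 + (-6 + 16 - 48))) = 1/(-38*(-6 - 38)) = 1/(-38*(-44)) = 1/1672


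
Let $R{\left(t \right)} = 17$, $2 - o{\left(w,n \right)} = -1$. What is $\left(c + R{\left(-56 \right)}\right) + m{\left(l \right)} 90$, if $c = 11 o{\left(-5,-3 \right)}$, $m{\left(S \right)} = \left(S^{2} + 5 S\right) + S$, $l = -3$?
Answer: $-760$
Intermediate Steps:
$m{\left(S \right)} = S^{2} + 6 S$
$o{\left(w,n \right)} = 3$ ($o{\left(w,n \right)} = 2 - -1 = 2 + 1 = 3$)
$c = 33$ ($c = 11 \cdot 3 = 33$)
$\left(c + R{\left(-56 \right)}\right) + m{\left(l \right)} 90 = \left(33 + 17\right) + - 3 \left(6 - 3\right) 90 = 50 + \left(-3\right) 3 \cdot 90 = 50 - 810 = -760$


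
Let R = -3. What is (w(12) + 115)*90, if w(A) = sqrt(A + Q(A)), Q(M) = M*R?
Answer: 10350 + 180*I*sqrt(6) ≈ 10350.0 + 440.91*I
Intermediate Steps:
Q(M) = -3*M (Q(M) = M*(-3) = -3*M)
w(A) = sqrt(2)*sqrt(-A) (w(A) = sqrt(A - 3*A) = sqrt(-2*A) = sqrt(2)*sqrt(-A))
(w(12) + 115)*90 = (sqrt(2)*sqrt(-1*12) + 115)*90 = (sqrt(2)*sqrt(-12) + 115)*90 = (sqrt(2)*(2*I*sqrt(3)) + 115)*90 = (2*I*sqrt(6) + 115)*90 = (115 + 2*I*sqrt(6))*90 = 10350 + 180*I*sqrt(6)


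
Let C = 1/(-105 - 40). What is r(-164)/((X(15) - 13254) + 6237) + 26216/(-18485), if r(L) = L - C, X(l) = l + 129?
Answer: -65030171/46637655 ≈ -1.3944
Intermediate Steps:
C = -1/145 (C = 1/(-145) = -1/145 ≈ -0.0068966)
X(l) = 129 + l
r(L) = 1/145 + L (r(L) = L - 1*(-1/145) = L + 1/145 = 1/145 + L)
r(-164)/((X(15) - 13254) + 6237) + 26216/(-18485) = (1/145 - 164)/(((129 + 15) - 13254) + 6237) + 26216/(-18485) = -23779/(145*((144 - 13254) + 6237)) + 26216*(-1/18485) = -23779/(145*(-13110 + 6237)) - 26216/18485 = -23779/145/(-6873) - 26216/18485 = -23779/145*(-1/6873) - 26216/18485 = 301/12615 - 26216/18485 = -65030171/46637655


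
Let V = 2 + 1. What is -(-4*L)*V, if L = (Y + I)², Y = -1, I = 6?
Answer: 300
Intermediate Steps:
L = 25 (L = (-1 + 6)² = 5² = 25)
V = 3
-(-4*L)*V = -(-4*25)*3 = -(-100)*3 = -1*(-300) = 300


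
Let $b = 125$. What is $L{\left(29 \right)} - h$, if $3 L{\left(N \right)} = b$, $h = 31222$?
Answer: $- \frac{93541}{3} \approx -31180.0$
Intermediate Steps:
$L{\left(N \right)} = \frac{125}{3}$ ($L{\left(N \right)} = \frac{1}{3} \cdot 125 = \frac{125}{3}$)
$L{\left(29 \right)} - h = \frac{125}{3} - 31222 = - \frac{93541}{3}$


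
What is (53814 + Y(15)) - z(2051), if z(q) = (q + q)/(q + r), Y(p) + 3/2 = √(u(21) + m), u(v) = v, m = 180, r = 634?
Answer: 288964921/5370 + √201 ≈ 53825.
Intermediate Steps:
Y(p) = -3/2 + √201 (Y(p) = -3/2 + √(21 + 180) = -3/2 + √201)
z(q) = 2*q/(634 + q) (z(q) = (q + q)/(q + 634) = (2*q)/(634 + q) = 2*q/(634 + q))
(53814 + Y(15)) - z(2051) = (53814 + (-3/2 + √201)) - 2*2051/(634 + 2051) = (107625/2 + √201) - 2*2051/2685 = (107625/2 + √201) - 1*4102/2685 = (107625/2 + √201) - 4102/2685 = 288964921/5370 + √201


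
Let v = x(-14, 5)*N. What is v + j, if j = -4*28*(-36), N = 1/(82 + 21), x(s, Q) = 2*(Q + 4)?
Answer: 415314/103 ≈ 4032.2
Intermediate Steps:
x(s, Q) = 8 + 2*Q (x(s, Q) = 2*(4 + Q) = 8 + 2*Q)
N = 1/103 ≈ 0.0097087
v = 18/103 (v = (8 + 2*5)*(1/103) = (8 + 10)*(1/103) = 18*(1/103) = 18/103 ≈ 0.17476)
j = 4032 (j = -112*(-36) = 4032)
v + j = 18/103 + 4032 = 415314/103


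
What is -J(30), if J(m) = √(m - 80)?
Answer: -5*I*√2 ≈ -7.0711*I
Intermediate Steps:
J(m) = √(-80 + m)
-J(30) = -√(-80 + 30) = -√(-50) = -5*I*√2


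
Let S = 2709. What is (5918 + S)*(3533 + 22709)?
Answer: 226389734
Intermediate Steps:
(5918 + S)*(3533 + 22709) = (5918 + 2709)*(3533 + 22709) = 8627*26242 = 226389734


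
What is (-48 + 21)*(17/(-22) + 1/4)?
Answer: 621/44 ≈ 14.114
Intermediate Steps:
(-48 + 21)*(17/(-22) + 1/4) = -27*(17*(-1/22) + 1*(¼)) = -27*(-17/22 + ¼) = -27*(-23/44) = 621/44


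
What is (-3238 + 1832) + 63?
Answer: -1343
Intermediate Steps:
(-3238 + 1832) + 63 = -1406 + 63 = -1343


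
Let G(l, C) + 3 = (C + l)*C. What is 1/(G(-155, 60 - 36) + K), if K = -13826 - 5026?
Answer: -1/21999 ≈ -4.5457e-5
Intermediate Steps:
K = -18852
G(l, C) = -3 + C*(C + l) (G(l, C) = -3 + (C + l)*C = -3 + C*(C + l))
1/(G(-155, 60 - 36) + K) = 1/((-3 + (60 - 36)² + (60 - 36)*(-155)) - 18852) = 1/((-3 + 24² + 24*(-155)) - 18852) = 1/((-3 + 576 - 3720) - 18852) = 1/(-3147 - 18852) = 1/(-21999) = -1/21999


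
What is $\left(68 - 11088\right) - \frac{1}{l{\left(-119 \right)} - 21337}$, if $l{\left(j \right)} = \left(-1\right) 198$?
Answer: $- \frac{237315699}{21535} \approx -11020.0$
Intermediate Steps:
$l{\left(j \right)} = -198$
$\left(68 - 11088\right) - \frac{1}{l{\left(-119 \right)} - 21337} = \left(68 - 11088\right) - \frac{1}{-198 - 21337} = \left(68 - 11088\right) - \frac{1}{-21535} = -11020 - - \frac{1}{21535} = -11020 + \frac{1}{21535} = - \frac{237315699}{21535}$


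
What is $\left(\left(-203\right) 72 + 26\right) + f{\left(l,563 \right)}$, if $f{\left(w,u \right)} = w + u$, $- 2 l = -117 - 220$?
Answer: $- \frac{27717}{2} \approx -13859.0$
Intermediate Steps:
$l = \frac{337}{2}$ ($l = - \frac{-117 - 220}{2} = \left(- \frac{1}{2}\right) \left(-337\right) = \frac{337}{2} \approx 168.5$)
$f{\left(w,u \right)} = u + w$
$\left(\left(-203\right) 72 + 26\right) + f{\left(l,563 \right)} = \left(\left(-203\right) 72 + 26\right) + \left(563 + \frac{337}{2}\right) = \left(-14616 + 26\right) + \frac{1463}{2} = -14590 + \frac{1463}{2} = - \frac{27717}{2}$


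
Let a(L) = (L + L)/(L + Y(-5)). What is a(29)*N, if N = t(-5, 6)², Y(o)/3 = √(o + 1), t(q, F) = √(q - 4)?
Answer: -15138/877 + 3132*I/877 ≈ -17.261 + 3.5713*I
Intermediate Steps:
t(q, F) = √(-4 + q)
Y(o) = 3*√(1 + o) (Y(o) = 3*√(o + 1) = 3*√(1 + o))
a(L) = 2*L/(L + 6*I) (a(L) = (L + L)/(L + 3*√(1 - 5)) = (2*L)/(L + 3*√(-4)) = (2*L)/(L + 3*(2*I)) = (2*L)/(L + 6*I) = 2*L/(L + 6*I))
N = -9 (N = (√(-4 - 5))² = (√(-9))² = (3*I)² = -9)
a(29)*N = (2*29/(29 + 6*I))*(-9) = (2*29*((29 - 6*I)/877))*(-9) = (1682/877 - 348*I/877)*(-9) = -15138/877 + 3132*I/877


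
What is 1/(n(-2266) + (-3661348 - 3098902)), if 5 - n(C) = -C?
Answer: -1/6762511 ≈ -1.4787e-7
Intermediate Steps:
n(C) = 5 + C (n(C) = 5 - (-1)*C = 5 + C)
1/(n(-2266) + (-3661348 - 3098902)) = 1/((5 - 2266) + (-3661348 - 3098902)) = 1/(-2261 - 6760250) = 1/(-6762511) = -1/6762511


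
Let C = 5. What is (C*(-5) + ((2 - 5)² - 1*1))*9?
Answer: -153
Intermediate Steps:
(C*(-5) + ((2 - 5)² - 1*1))*9 = (5*(-5) + ((2 - 5)² - 1*1))*9 = (-25 + ((-3)² - 1))*9 = (-25 + (9 - 1))*9 = (-25 + 8)*9 = -17*9 = -153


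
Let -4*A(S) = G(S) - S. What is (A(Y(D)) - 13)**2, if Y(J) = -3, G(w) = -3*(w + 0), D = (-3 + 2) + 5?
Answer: 256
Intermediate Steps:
D = 4 (D = -1 + 5 = 4)
G(w) = -3*w
A(S) = S (A(S) = -(-3*S - S)/4 = -(-1)*S = S)
(A(Y(D)) - 13)**2 = (-3 - 13)**2 = (-16)**2 = 256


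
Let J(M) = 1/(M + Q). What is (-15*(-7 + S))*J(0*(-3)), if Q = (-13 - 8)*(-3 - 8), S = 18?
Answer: -5/7 ≈ -0.71429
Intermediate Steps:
Q = 231 (Q = -21*(-11) = 231)
J(M) = 1/(231 + M) (J(M) = 1/(M + 231) = 1/(231 + M))
(-15*(-7 + S))*J(0*(-3)) = (-15*(-7 + 18))/(231 + 0*(-3)) = (-15*11)/(231 + 0) = -165/231 = -165*1/231 = -5/7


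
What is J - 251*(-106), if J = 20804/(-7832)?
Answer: 52089347/1958 ≈ 26603.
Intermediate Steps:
J = -5201/1958 (J = 20804*(-1/7832) = -5201/1958 ≈ -2.6563)
J - 251*(-106) = -5201/1958 - 251*(-106) = -5201/1958 + 26606 = 52089347/1958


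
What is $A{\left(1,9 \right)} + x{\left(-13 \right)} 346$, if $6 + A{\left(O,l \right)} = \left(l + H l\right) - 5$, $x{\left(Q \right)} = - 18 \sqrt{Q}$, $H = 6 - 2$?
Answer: $34 - 6228 i \sqrt{13} \approx 34.0 - 22455.0 i$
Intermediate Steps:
$H = 4$
$A{\left(O,l \right)} = -11 + 5 l$ ($A{\left(O,l \right)} = -6 + \left(\left(l + 4 l\right) - 5\right) = -6 + \left(5 l - 5\right) = -6 + \left(-5 + 5 l\right) = -11 + 5 l$)
$A{\left(1,9 \right)} + x{\left(-13 \right)} 346 = \left(-11 + 5 \cdot 9\right) + - 18 \sqrt{-13} \cdot 346 = \left(-11 + 45\right) + - 18 i \sqrt{13} \cdot 346 = 34 + - 18 i \sqrt{13} \cdot 346 = 34 - 6228 i \sqrt{13}$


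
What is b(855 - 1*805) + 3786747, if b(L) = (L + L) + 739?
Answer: 3787586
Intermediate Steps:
b(L) = 739 + 2*L (b(L) = 2*L + 739 = 739 + 2*L)
b(855 - 1*805) + 3786747 = (739 + 2*(855 - 1*805)) + 3786747 = (739 + 2*(855 - 805)) + 3786747 = (739 + 2*50) + 3786747 = (739 + 100) + 3786747 = 839 + 3786747 = 3787586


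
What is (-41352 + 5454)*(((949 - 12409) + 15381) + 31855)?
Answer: -1284286848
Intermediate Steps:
(-41352 + 5454)*(((949 - 12409) + 15381) + 31855) = -35898*((-11460 + 15381) + 31855) = -35898*(3921 + 31855) = -35898*35776 = -1284286848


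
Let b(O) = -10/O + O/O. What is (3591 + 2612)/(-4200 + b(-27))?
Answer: -167481/113363 ≈ -1.4774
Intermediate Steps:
b(O) = 1 - 10/O (b(O) = -10/O + 1 = 1 - 10/O)
(3591 + 2612)/(-4200 + b(-27)) = (3591 + 2612)/(-4200 + (-10 - 27)/(-27)) = 6203/(-4200 - 1/27*(-37)) = 6203/(-4200 + 37/27) = 6203/(-113363/27) = 6203*(-27/113363) = -167481/113363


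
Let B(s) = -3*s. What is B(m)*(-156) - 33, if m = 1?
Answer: 435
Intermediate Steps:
B(m)*(-156) - 33 = -3*1*(-156) - 33 = -3*(-156) - 33 = 468 - 33 = 435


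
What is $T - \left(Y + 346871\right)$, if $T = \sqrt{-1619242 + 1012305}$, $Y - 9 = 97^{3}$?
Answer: $-1259553 + i \sqrt{606937} \approx -1.2596 \cdot 10^{6} + 779.06 i$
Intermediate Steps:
$Y = 912682$ ($Y = 9 + 97^{3} = 9 + 912673 = 912682$)
$T = i \sqrt{606937}$ ($T = \sqrt{-606937} = i \sqrt{606937} \approx 779.06 i$)
$T - \left(Y + 346871\right) = i \sqrt{606937} - \left(912682 + 346871\right) = i \sqrt{606937} - 1259553 = -1259553 + i \sqrt{606937}$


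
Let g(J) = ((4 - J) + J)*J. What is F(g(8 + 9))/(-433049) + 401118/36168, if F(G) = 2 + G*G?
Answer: 28922739269/2610419372 ≈ 11.080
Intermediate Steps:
g(J) = 4*J
F(G) = 2 + G²
F(g(8 + 9))/(-433049) + 401118/36168 = (2 + (4*(8 + 9))²)/(-433049) + 401118/36168 = (2 + (4*17)²)*(-1/433049) + 401118*(1/36168) = (2 + 68²)*(-1/433049) + 66853/6028 = (2 + 4624)*(-1/433049) + 66853/6028 = 4626*(-1/433049) + 66853/6028 = -4626/433049 + 66853/6028 = 28922739269/2610419372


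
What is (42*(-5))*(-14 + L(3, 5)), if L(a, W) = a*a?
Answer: 1050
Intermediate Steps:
L(a, W) = a**2
(42*(-5))*(-14 + L(3, 5)) = (42*(-5))*(-14 + 3**2) = -210*(-14 + 9) = -210*(-5) = 1050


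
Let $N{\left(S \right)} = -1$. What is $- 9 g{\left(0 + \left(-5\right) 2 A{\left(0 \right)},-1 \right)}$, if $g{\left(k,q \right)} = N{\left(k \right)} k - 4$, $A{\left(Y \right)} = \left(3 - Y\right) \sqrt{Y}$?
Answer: $36$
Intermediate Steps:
$A{\left(Y \right)} = \sqrt{Y} \left(3 - Y\right)$
$g{\left(k,q \right)} = -4 - k$ ($g{\left(k,q \right)} = - k - 4 = -4 - k$)
$- 9 g{\left(0 + \left(-5\right) 2 A{\left(0 \right)},-1 \right)} = - 9 \left(-4 - \left(0 + \left(-5\right) 2 \sqrt{0} \left(3 - 0\right)\right)\right) = - 9 \left(-4 - \left(0 - 10 \cdot 0 \left(3 + 0\right)\right)\right) = - 9 \left(-4 - \left(0 - 10 \cdot 0 \cdot 3\right)\right) = - 9 \left(-4 - \left(0 - 0\right)\right) = - 9 \left(-4 - \left(0 + 0\right)\right) = - 9 \left(-4 - 0\right) = - 9 \left(-4 + 0\right) = \left(-9\right) \left(-4\right) = 36$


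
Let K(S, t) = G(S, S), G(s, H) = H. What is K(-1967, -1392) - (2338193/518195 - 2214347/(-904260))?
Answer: -184992915998549/93716602140 ≈ -1974.0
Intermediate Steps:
K(S, t) = S
K(-1967, -1392) - (2338193/518195 - 2214347/(-904260)) = -1967 - (2338193/518195 - 2214347/(-904260)) = -1967 - (2338193*(1/518195) - 2214347*(-1/904260)) = -1967 - (2338193/518195 + 2214347/904260) = -1967 - 1*652359589169/93716602140 = -1967 - 652359589169/93716602140 = -184992915998549/93716602140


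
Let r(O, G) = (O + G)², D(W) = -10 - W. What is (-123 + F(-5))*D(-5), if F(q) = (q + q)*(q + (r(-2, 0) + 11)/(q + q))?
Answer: 290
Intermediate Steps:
r(O, G) = (G + O)²
F(q) = 2*q*(q + 15/(2*q)) (F(q) = (q + q)*(q + ((0 - 2)² + 11)/(q + q)) = (2*q)*(q + ((-2)² + 11)/((2*q))) = (2*q)*(q + (4 + 11)*(1/(2*q))) = (2*q)*(q + 15*(1/(2*q))) = (2*q)*(q + 15/(2*q)) = 2*q*(q + 15/(2*q)))
(-123 + F(-5))*D(-5) = (-123 + (15 + 2*(-5)²))*(-10 - 1*(-5)) = (-123 + (15 + 2*25))*(-10 + 5) = (-123 + (15 + 50))*(-5) = (-123 + 65)*(-5) = -58*(-5) = 290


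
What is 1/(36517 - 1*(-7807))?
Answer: 1/44324 ≈ 2.2561e-5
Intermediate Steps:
1/(36517 - 1*(-7807)) = 1/(36517 + 7807) = 1/44324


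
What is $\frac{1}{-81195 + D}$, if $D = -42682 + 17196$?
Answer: $- \frac{1}{106681} \approx -9.3737 \cdot 10^{-6}$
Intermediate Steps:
$D = -25486$
$\frac{1}{-81195 + D} = \frac{1}{-81195 - 25486} = \frac{1}{-106681} = - \frac{1}{106681}$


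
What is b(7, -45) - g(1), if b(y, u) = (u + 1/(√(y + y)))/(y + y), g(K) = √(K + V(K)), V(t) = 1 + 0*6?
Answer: -45/14 - √2 + √14/196 ≈ -4.6094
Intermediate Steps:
V(t) = 1 (V(t) = 1 + 0 = 1)
g(K) = √(1 + K) (g(K) = √(K + 1) = √(1 + K))
b(y, u) = (u + √2/(2*√y))/(2*y) (b(y, u) = (u + 1/(√(2*y)))/((2*y)) = (u + 1/(√2*√y))*(1/(2*y)) = (u + √2/(2*√y))*(1/(2*y)) = (u + √2/(2*√y))/(2*y))
b(7, -45) - g(1) = ((½)*(-45)/7 + √2/(4*7^(3/2))) - √(1 + 1) = ((½)*(-45)*(⅐) + √2*(√7/49)/4) - √2 = (-45/14 + √14/196) - √2 = -45/14 - √2 + √14/196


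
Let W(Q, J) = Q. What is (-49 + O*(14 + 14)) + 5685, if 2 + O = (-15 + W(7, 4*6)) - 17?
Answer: 4880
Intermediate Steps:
O = -27 (O = -2 + ((-15 + 7) - 17) = -2 + (-8 - 17) = -2 - 25 = -27)
(-49 + O*(14 + 14)) + 5685 = (-49 - 27*(14 + 14)) + 5685 = (-49 - 27*28) + 5685 = (-49 - 756) + 5685 = -805 + 5685 = 4880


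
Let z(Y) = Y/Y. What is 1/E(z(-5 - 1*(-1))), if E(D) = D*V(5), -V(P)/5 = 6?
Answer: -1/30 ≈ -0.033333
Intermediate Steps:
V(P) = -30 (V(P) = -5*6 = -30)
z(Y) = 1
E(D) = -30*D (E(D) = D*(-30) = -30*D)
1/E(z(-5 - 1*(-1))) = 1/(-30*1) = 1/(-30) = -1/30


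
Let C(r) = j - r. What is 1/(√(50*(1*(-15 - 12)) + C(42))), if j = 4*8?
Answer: -I*√85/340 ≈ -0.027116*I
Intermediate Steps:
j = 32
C(r) = 32 - r
1/(√(50*(1*(-15 - 12)) + C(42))) = 1/(√(50*(1*(-15 - 12)) + (32 - 1*42))) = 1/(√(50*(1*(-27)) + (32 - 42))) = 1/(√(50*(-27) - 10)) = 1/(√(-1350 - 10)) = 1/(√(-1360)) = 1/(4*I*√85) = -I*√85/340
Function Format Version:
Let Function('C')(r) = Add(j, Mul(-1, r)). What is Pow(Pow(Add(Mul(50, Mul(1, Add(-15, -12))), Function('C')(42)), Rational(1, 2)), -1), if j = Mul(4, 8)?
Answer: Mul(Rational(-1, 340), I, Pow(85, Rational(1, 2))) ≈ Mul(-0.027116, I)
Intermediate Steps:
j = 32
Function('C')(r) = Add(32, Mul(-1, r))
Pow(Pow(Add(Mul(50, Mul(1, Add(-15, -12))), Function('C')(42)), Rational(1, 2)), -1) = Pow(Pow(Add(Mul(50, Mul(1, Add(-15, -12))), Add(32, Mul(-1, 42))), Rational(1, 2)), -1) = Pow(Pow(Add(Mul(50, Mul(1, -27)), Add(32, -42)), Rational(1, 2)), -1) = Pow(Pow(Add(Mul(50, -27), -10), Rational(1, 2)), -1) = Pow(Pow(Add(-1350, -10), Rational(1, 2)), -1) = Pow(Pow(-1360, Rational(1, 2)), -1) = Pow(Mul(4, I, Pow(85, Rational(1, 2))), -1) = Mul(Rational(-1, 340), I, Pow(85, Rational(1, 2)))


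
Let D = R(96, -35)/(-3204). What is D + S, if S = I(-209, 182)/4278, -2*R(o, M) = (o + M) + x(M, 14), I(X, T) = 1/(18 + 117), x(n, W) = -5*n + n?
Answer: 6449441/205600680 ≈ 0.031369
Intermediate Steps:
x(n, W) = -4*n
I(X, T) = 1/135
R(o, M) = -o/2 + 3*M/2 (R(o, M) = -((o + M) - 4*M)/2 = -((M + o) - 4*M)/2 = -(o - 3*M)/2 = -o/2 + 3*M/2)
S = 1/577530 (S = (1/135)/4278 = (1/135)*(1/4278) = 1/577530 ≈ 1.7315e-6)
D = 67/2136 (D = (-½*96 + (3/2)*(-35))/(-3204) = (-48 - 105/2)*(-1/3204) = -201/2*(-1/3204) = 67/2136 ≈ 0.031367)
D + S = 67/2136 + 1/577530 = 6449441/205600680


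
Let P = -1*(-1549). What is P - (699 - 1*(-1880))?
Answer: -1030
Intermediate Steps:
P = 1549
P - (699 - 1*(-1880)) = 1549 - (699 - 1*(-1880)) = 1549 - (699 + 1880) = 1549 - 1*2579 = 1549 - 2579 = -1030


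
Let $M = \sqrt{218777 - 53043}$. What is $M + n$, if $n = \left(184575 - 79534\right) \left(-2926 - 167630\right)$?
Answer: $-17915372796 + \sqrt{165734} \approx -1.7915 \cdot 10^{10}$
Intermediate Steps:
$n = -17915372796$ ($n = 105041 \left(-170556\right) = -17915372796$)
$M = \sqrt{165734} \approx 407.1$
$M + n = \sqrt{165734} - 17915372796 = -17915372796 + \sqrt{165734}$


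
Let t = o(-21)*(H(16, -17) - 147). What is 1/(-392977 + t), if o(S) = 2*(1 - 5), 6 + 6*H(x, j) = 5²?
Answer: -3/1175479 ≈ -2.5522e-6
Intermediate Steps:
H(x, j) = 19/6 (H(x, j) = -1 + (⅙)*5² = -1 + (⅙)*25 = -1 + 25/6 = 19/6)
o(S) = -8 (o(S) = 2*(-4) = -8)
t = 3452/3 (t = -8*(19/6 - 147) = -8*(-863/6) = 3452/3 ≈ 1150.7)
1/(-392977 + t) = 1/(-392977 + 3452/3) = 1/(-1175479/3) = -3/1175479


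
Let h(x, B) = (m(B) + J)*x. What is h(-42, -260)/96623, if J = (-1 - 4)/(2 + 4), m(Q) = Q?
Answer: 10955/96623 ≈ 0.11338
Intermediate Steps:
J = -⅚ (J = -5/6 = -5*⅙ = -⅚ ≈ -0.83333)
h(x, B) = x*(-⅚ + B) (h(x, B) = (B - ⅚)*x = (-⅚ + B)*x = x*(-⅚ + B))
h(-42, -260)/96623 = ((⅙)*(-42)*(-5 + 6*(-260)))/96623 = ((⅙)*(-42)*(-5 - 1560))*(1/96623) = ((⅙)*(-42)*(-1565))*(1/96623) = 10955*(1/96623) = 10955/96623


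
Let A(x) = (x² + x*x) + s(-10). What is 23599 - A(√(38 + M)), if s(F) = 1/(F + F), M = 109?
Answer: 466101/20 ≈ 23305.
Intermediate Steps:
s(F) = 1/(2*F)
A(x) = -1/20 + 2*x² (A(x) = (x² + x*x) + (½)/(-10) = (x² + x²) + (½)*(-⅒) = 2*x² - 1/20 = -1/20 + 2*x²)
23599 - A(√(38 + M)) = 23599 - (-1/20 + 2*(√(38 + 109))²) = 23599 - (-1/20 + 2*(√147)²) = 23599 - (-1/20 + 2*(7*√3)²) = 23599 - (-1/20 + 2*147) = 23599 - (-1/20 + 294) = 23599 - 1*5879/20 = 23599 - 5879/20 = 466101/20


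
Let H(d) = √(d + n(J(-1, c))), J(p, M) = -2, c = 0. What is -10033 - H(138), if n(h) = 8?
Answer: -10033 - √146 ≈ -10045.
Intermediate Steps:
H(d) = √(8 + d) (H(d) = √(d + 8) = √(8 + d))
-10033 - H(138) = -10033 - √(8 + 138) = -10033 - √146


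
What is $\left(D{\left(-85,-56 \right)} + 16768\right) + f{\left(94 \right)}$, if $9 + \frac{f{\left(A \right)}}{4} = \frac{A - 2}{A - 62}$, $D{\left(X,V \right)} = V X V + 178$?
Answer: $- \frac{499277}{2} \approx -2.4964 \cdot 10^{5}$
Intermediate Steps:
$D{\left(X,V \right)} = 178 + X V^{2}$ ($D{\left(X,V \right)} = X V^{2} + 178 = 178 + X V^{2}$)
$f{\left(A \right)} = -36 + \frac{4 \left(-2 + A\right)}{-62 + A}$ ($f{\left(A \right)} = -36 + 4 \frac{A - 2}{A - 62} = -36 + 4 \frac{-2 + A}{-62 + A} = -36 + \frac{4 \left(-2 + A\right)}{-62 + A}$)
$\left(D{\left(-85,-56 \right)} + 16768\right) + f{\left(94 \right)} = \left(\left(178 - 85 \left(-56\right)^{2}\right) + 16768\right) + \frac{16 \left(139 - 188\right)}{-62 + 94} = \left(\left(178 - 266560\right) + 16768\right) + \frac{16 \left(139 - 188\right)}{32} = \left(\left(178 - 266560\right) + 16768\right) + 16 \cdot \frac{1}{32} \left(-49\right) = \left(-266382 + 16768\right) - \frac{49}{2} = -249614 - \frac{49}{2} = - \frac{499277}{2}$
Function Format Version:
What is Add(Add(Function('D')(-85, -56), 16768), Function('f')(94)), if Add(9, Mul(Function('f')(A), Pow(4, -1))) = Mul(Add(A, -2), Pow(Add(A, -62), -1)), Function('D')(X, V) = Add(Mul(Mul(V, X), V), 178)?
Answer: Rational(-499277, 2) ≈ -2.4964e+5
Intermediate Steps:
Function('D')(X, V) = Add(178, Mul(X, Pow(V, 2))) (Function('D')(X, V) = Add(Mul(X, Pow(V, 2)), 178) = Add(178, Mul(X, Pow(V, 2))))
Function('f')(A) = Add(-36, Mul(4, Pow(Add(-62, A), -1), Add(-2, A))) (Function('f')(A) = Add(-36, Mul(4, Mul(Add(A, -2), Pow(Add(A, -62), -1)))) = Add(-36, Mul(4, Mul(Add(-2, A), Pow(Add(-62, A), -1)))) = Add(-36, Mul(4, Mul(Pow(Add(-62, A), -1), Add(-2, A)))) = Add(-36, Mul(4, Pow(Add(-62, A), -1), Add(-2, A))))
Add(Add(Function('D')(-85, -56), 16768), Function('f')(94)) = Add(Add(Add(178, Mul(-85, Pow(-56, 2))), 16768), Mul(16, Pow(Add(-62, 94), -1), Add(139, Mul(-2, 94)))) = Add(Add(Add(178, Mul(-85, 3136)), 16768), Mul(16, Pow(32, -1), Add(139, -188))) = Add(Add(Add(178, -266560), 16768), Mul(16, Rational(1, 32), -49)) = Add(Add(-266382, 16768), Rational(-49, 2)) = Add(-249614, Rational(-49, 2)) = Rational(-499277, 2)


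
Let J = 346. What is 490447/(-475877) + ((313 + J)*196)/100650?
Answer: 6051343139/23948510025 ≈ 0.25268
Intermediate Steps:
490447/(-475877) + ((313 + J)*196)/100650 = 490447/(-475877) + ((313 + 346)*196)/100650 = 490447*(-1/475877) + (659*196)*(1/100650) = -490447/475877 + 129164*(1/100650) = -490447/475877 + 64582/50325 = 6051343139/23948510025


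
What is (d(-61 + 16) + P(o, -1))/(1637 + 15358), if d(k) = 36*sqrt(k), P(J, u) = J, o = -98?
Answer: -98/16995 + 36*I*sqrt(5)/5665 ≈ -0.0057664 + 0.01421*I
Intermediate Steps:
(d(-61 + 16) + P(o, -1))/(1637 + 15358) = (36*sqrt(-61 + 16) - 98)/(1637 + 15358) = (36*sqrt(-45) - 98)/16995 = (36*(3*I*sqrt(5)) - 98)*(1/16995) = (108*I*sqrt(5) - 98)*(1/16995) = (-98 + 108*I*sqrt(5))*(1/16995) = -98/16995 + 36*I*sqrt(5)/5665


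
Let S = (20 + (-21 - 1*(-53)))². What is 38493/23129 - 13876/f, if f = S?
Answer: -54213233/15635204 ≈ -3.4674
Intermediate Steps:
S = 2704 (S = (20 + (-21 + 53))² = (20 + 32)² = 52² = 2704)
f = 2704
38493/23129 - 13876/f = 38493/23129 - 13876/2704 = 38493*(1/23129) - 13876*1/2704 = 38493/23129 - 3469/676 = -54213233/15635204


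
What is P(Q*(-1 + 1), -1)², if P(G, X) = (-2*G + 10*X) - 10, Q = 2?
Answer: 400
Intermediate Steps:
P(G, X) = -10 - 2*G + 10*X
P(Q*(-1 + 1), -1)² = (-10 - 4*(-1 + 1) + 10*(-1))² = (-10 - 4*0 - 10)² = (-10 - 2*0 - 10)² = (-10 + 0 - 10)² = (-20)² = 400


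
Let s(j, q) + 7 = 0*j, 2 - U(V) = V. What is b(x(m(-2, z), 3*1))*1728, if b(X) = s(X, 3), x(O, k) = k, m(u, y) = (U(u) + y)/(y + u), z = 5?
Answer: -12096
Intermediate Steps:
U(V) = 2 - V
s(j, q) = -7 (s(j, q) = -7 + 0*j = -7 + 0 = -7)
m(u, y) = (2 + y - u)/(u + y) (m(u, y) = ((2 - u) + y)/(y + u) = (2 + y - u)/(u + y))
b(X) = -7
b(x(m(-2, z), 3*1))*1728 = -7*1728 = -12096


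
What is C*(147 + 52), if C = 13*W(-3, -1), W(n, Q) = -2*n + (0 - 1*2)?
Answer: 10348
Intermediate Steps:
W(n, Q) = -2 - 2*n (W(n, Q) = -2*n + (0 - 2) = -2*n - 2 = -2 - 2*n)
C = 52 (C = 13*(-2 - 2*(-3)) = 13*(-2 + 6) = 13*4 = 52)
C*(147 + 52) = 52*(147 + 52) = 52*199 = 10348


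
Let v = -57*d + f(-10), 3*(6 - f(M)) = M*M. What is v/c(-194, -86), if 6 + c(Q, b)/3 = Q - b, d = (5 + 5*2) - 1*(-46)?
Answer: 10513/1026 ≈ 10.247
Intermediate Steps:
f(M) = 6 - M²/3 (f(M) = 6 - M*M/3 = 6 - M²/3)
d = 61 (d = (5 + 10) + 46 = 15 + 46 = 61)
c(Q, b) = -18 - 3*b + 3*Q (c(Q, b) = -18 + 3*(Q - b) = -18 + (-3*b + 3*Q) = -18 - 3*b + 3*Q)
v = -10513/3 (v = -57*61 + (6 - ⅓*(-10)²) = -3477 + (6 - ⅓*100) = -3477 + (6 - 100/3) = -3477 - 82/3 = -10513/3 ≈ -3504.3)
v/c(-194, -86) = -10513/(3*(-18 - 3*(-86) + 3*(-194))) = -10513/(3*(-18 + 258 - 582)) = -10513/3/(-342) = -10513/3*(-1/342) = 10513/1026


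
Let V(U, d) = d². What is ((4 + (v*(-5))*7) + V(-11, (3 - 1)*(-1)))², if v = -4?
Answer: 21904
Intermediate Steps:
((4 + (v*(-5))*7) + V(-11, (3 - 1)*(-1)))² = ((4 - 4*(-5)*7) + ((3 - 1)*(-1))²)² = ((4 + 20*7) + (2*(-1))²)² = ((4 + 140) + (-2)²)² = (144 + 4)² = 148² = 21904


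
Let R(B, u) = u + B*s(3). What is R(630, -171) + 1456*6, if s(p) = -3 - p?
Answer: 4785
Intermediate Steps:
R(B, u) = u - 6*B (R(B, u) = u + B*(-3 - 1*3) = u + B*(-3 - 3) = u + B*(-6) = u - 6*B)
R(630, -171) + 1456*6 = (-171 - 6*630) + 1456*6 = (-171 - 3780) + 8736 = -3951 + 8736 = 4785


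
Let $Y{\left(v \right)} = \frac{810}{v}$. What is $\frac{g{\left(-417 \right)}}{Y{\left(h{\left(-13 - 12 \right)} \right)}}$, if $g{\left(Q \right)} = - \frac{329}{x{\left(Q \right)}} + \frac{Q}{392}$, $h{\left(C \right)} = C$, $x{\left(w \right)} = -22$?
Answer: $- \frac{299485}{698544} \approx -0.42873$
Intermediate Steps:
$g{\left(Q \right)} = \frac{329}{22} + \frac{Q}{392}$ ($g{\left(Q \right)} = - \frac{329}{-22} + \frac{Q}{392} = \left(-329\right) \left(- \frac{1}{22}\right) + Q \frac{1}{392} = \frac{329}{22} + \frac{Q}{392}$)
$\frac{g{\left(-417 \right)}}{Y{\left(h{\left(-13 - 12 \right)} \right)}} = \frac{\frac{329}{22} + \frac{1}{392} \left(-417\right)}{810 \frac{1}{-13 - 12}} = \frac{\frac{329}{22} - \frac{417}{392}}{810 \frac{1}{-25}} = \frac{59897}{4312 \cdot 810 \left(- \frac{1}{25}\right)} = \frac{59897}{4312 \left(- \frac{162}{5}\right)} = \frac{59897}{4312} \left(- \frac{5}{162}\right) = - \frac{299485}{698544}$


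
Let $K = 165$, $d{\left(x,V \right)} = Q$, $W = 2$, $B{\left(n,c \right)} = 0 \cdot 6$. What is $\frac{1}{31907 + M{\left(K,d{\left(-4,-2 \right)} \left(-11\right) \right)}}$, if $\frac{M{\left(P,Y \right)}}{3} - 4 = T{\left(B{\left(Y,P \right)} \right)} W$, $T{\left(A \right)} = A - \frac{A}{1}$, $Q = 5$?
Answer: $\frac{1}{31919} \approx 3.1329 \cdot 10^{-5}$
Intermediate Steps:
$B{\left(n,c \right)} = 0$
$T{\left(A \right)} = 0$ ($T{\left(A \right)} = A - A 1 = A - A = 0$)
$d{\left(x,V \right)} = 5$
$M{\left(P,Y \right)} = 12$ ($M{\left(P,Y \right)} = 12 + 3 \cdot 0 \cdot 2 = 12 + 3 \cdot 0 = 12 + 0 = 12$)
$\frac{1}{31907 + M{\left(K,d{\left(-4,-2 \right)} \left(-11\right) \right)}} = \frac{1}{31907 + 12} = \frac{1}{31919}$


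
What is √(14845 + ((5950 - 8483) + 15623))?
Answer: √27935 ≈ 167.14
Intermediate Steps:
√(14845 + ((5950 - 8483) + 15623)) = √(14845 + (-2533 + 15623)) = √(14845 + 13090) = √27935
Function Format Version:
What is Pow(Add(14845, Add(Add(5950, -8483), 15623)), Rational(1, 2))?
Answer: Pow(27935, Rational(1, 2)) ≈ 167.14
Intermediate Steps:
Pow(Add(14845, Add(Add(5950, -8483), 15623)), Rational(1, 2)) = Pow(Add(14845, Add(-2533, 15623)), Rational(1, 2)) = Pow(Add(14845, 13090), Rational(1, 2)) = Pow(27935, Rational(1, 2))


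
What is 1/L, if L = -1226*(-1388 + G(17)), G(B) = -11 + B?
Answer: 1/1694332 ≈ 5.9020e-7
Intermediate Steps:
L = 1694332 (L = -1226*(-1388 + (-11 + 17)) = -1226*(-1388 + 6) = -1226*(-1382) = 1694332)
1/L = 1/1694332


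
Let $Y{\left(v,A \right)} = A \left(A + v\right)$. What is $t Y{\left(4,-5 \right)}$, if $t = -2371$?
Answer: $-11855$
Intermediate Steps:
$t Y{\left(4,-5 \right)} = - 2371 \left(- 5 \left(-5 + 4\right)\right) = - 2371 \left(\left(-5\right) \left(-1\right)\right) = \left(-2371\right) 5 = -11855$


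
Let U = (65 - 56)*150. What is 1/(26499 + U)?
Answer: 1/27849 ≈ 3.5908e-5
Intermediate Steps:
U = 1350 (U = 9*150 = 1350)
1/(26499 + U) = 1/(26499 + 1350) = 1/27849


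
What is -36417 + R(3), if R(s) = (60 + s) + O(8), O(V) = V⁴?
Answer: -32258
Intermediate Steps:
R(s) = 4156 + s (R(s) = (60 + s) + 8⁴ = (60 + s) + 4096 = 4156 + s)
-36417 + R(3) = -36417 + (4156 + 3) = -36417 + 4159 = -32258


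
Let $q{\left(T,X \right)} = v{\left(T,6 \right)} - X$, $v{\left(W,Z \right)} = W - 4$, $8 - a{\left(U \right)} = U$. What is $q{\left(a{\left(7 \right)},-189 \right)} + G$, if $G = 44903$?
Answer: $45089$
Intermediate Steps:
$a{\left(U \right)} = 8 - U$
$v{\left(W,Z \right)} = -4 + W$ ($v{\left(W,Z \right)} = W - 4 = -4 + W$)
$q{\left(T,X \right)} = -4 + T - X$ ($q{\left(T,X \right)} = \left(-4 + T\right) - X = -4 + T - X$)
$q{\left(a{\left(7 \right)},-189 \right)} + G = \left(-4 + \left(8 - 7\right) - -189\right) + 44903 = \left(-4 + \left(8 - 7\right) + 189\right) + 44903 = \left(-4 + 1 + 189\right) + 44903 = 186 + 44903 = 45089$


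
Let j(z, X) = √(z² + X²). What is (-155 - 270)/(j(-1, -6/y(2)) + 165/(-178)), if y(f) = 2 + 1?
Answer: -2496450/26239 - 2693140*√5/26239 ≈ -324.65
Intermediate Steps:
y(f) = 3
j(z, X) = √(X² + z²)
(-155 - 270)/(j(-1, -6/y(2)) + 165/(-178)) = (-155 - 270)/(√((-6/3)² + (-1)²) + 165/(-178)) = -425/(√((-6*⅓)² + 1) + 165*(-1/178)) = -425/(√((-2)² + 1) - 165/178) = -425/(√(4 + 1) - 165/178) = -425/(√5 - 165/178) = -425/(-165/178 + √5)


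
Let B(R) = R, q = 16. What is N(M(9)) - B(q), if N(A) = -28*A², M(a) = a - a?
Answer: -16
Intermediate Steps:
M(a) = 0
N(M(9)) - B(q) = -28*0² - 1*16 = -28*0 - 16 = 0 - 16 = -16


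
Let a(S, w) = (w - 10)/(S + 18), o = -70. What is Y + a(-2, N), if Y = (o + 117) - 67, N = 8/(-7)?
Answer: -1159/56 ≈ -20.696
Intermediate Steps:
N = -8/7 (N = 8*(-⅐) = -8/7 ≈ -1.1429)
Y = -20 (Y = (-70 + 117) - 67 = 47 - 67 = -20)
a(S, w) = (-10 + w)/(18 + S)
Y + a(-2, N) = -20 + (-10 - 8/7)/(18 - 2) = -20 - 78/7/16 = -20 + (1/16)*(-78/7) = -20 - 39/56 = -1159/56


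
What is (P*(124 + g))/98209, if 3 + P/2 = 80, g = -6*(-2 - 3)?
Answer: 23716/98209 ≈ 0.24148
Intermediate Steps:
g = 30 (g = -6*(-5) = 30)
P = 154 (P = -6 + 2*80 = -6 + 160 = 154)
(P*(124 + g))/98209 = (154*(124 + 30))/98209 = (154*154)*(1/98209) = 23716*(1/98209) = 23716/98209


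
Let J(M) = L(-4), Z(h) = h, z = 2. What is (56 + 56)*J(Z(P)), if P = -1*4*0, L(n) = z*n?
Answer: -896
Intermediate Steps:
L(n) = 2*n
P = 0 (P = -4*0 = 0)
J(M) = -8 (J(M) = 2*(-4) = -8)
(56 + 56)*J(Z(P)) = (56 + 56)*(-8) = 112*(-8) = -896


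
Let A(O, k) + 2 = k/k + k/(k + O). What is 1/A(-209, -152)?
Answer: -19/11 ≈ -1.7273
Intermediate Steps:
A(O, k) = -1 + k/(O + k) (A(O, k) = -2 + (k/k + k/(k + O)) = -2 + (1 + k/(O + k)) = -1 + k/(O + k))
1/A(-209, -152) = 1/(-1*(-209)/(-209 - 152)) = 1/(-1*(-209)/(-361)) = 1/(-1*(-209)*(-1/361)) = 1/(-11/19) = -19/11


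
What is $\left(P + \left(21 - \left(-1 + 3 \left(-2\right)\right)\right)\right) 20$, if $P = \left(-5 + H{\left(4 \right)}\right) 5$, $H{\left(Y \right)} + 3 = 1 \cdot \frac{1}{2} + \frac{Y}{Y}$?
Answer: $-90$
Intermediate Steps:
$H{\left(Y \right)} = - \frac{3}{2}$ ($H{\left(Y \right)} = -3 + \left(1 \cdot \frac{1}{2} + \frac{Y}{Y}\right) = -3 + \left(1 \cdot \frac{1}{2} + 1\right) = -3 + \left(\frac{1}{2} + 1\right) = -3 + \frac{3}{2} = - \frac{3}{2}$)
$P = - \frac{65}{2}$ ($P = \left(-5 - \frac{3}{2}\right) 5 = \left(- \frac{13}{2}\right) 5 = - \frac{65}{2} \approx -32.5$)
$\left(P + \left(21 - \left(-1 + 3 \left(-2\right)\right)\right)\right) 20 = \left(- \frac{65}{2} + \left(21 - \left(-1 + 3 \left(-2\right)\right)\right)\right) 20 = \left(- \frac{65}{2} + \left(21 - \left(-1 - 6\right)\right)\right) 20 = \left(- \frac{65}{2} + \left(21 - -7\right)\right) 20 = \left(- \frac{65}{2} + \left(21 + 7\right)\right) 20 = \left(- \frac{65}{2} + 28\right) 20 = \left(- \frac{9}{2}\right) 20 = -90$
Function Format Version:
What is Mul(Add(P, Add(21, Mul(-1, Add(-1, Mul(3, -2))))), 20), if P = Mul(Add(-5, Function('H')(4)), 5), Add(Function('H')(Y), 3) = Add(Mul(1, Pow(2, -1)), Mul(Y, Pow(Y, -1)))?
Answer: -90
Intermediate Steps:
Function('H')(Y) = Rational(-3, 2) (Function('H')(Y) = Add(-3, Add(Mul(1, Pow(2, -1)), Mul(Y, Pow(Y, -1)))) = Add(-3, Add(Mul(1, Rational(1, 2)), 1)) = Add(-3, Add(Rational(1, 2), 1)) = Add(-3, Rational(3, 2)) = Rational(-3, 2))
P = Rational(-65, 2) (P = Mul(Add(-5, Rational(-3, 2)), 5) = Mul(Rational(-13, 2), 5) = Rational(-65, 2) ≈ -32.500)
Mul(Add(P, Add(21, Mul(-1, Add(-1, Mul(3, -2))))), 20) = Mul(Add(Rational(-65, 2), Add(21, Mul(-1, Add(-1, Mul(3, -2))))), 20) = Mul(Add(Rational(-65, 2), Add(21, Mul(-1, Add(-1, -6)))), 20) = Mul(Add(Rational(-65, 2), Add(21, Mul(-1, -7))), 20) = Mul(Add(Rational(-65, 2), Add(21, 7)), 20) = Mul(Add(Rational(-65, 2), 28), 20) = Mul(Rational(-9, 2), 20) = -90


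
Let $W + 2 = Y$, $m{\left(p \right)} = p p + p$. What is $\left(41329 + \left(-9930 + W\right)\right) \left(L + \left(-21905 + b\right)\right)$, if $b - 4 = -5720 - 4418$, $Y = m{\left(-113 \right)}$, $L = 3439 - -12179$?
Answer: $-723394313$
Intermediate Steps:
$m{\left(p \right)} = p + p^{2}$ ($m{\left(p \right)} = p^{2} + p = p + p^{2}$)
$L = 15618$ ($L = 3439 + 12179 = 15618$)
$Y = 12656$ ($Y = - 113 \left(1 - 113\right) = \left(-113\right) \left(-112\right) = 12656$)
$W = 12654$ ($W = -2 + 12656 = 12654$)
$b = -10134$ ($b = 4 - 10138 = -10134$)
$\left(41329 + \left(-9930 + W\right)\right) \left(L + \left(-21905 + b\right)\right) = \left(41329 + \left(-9930 + 12654\right)\right) \left(15618 - 32039\right) = \left(41329 + 2724\right) \left(15618 - 32039\right) = 44053 \left(-16421\right) = -723394313$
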